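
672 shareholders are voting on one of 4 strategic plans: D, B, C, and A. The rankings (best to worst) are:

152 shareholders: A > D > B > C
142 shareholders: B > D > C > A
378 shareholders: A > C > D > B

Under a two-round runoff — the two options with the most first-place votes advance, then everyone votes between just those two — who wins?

Round 1 first-place votes: D 0, B 142, C 0, A 530.
A and B advance.
Runoff: A is preferred to B by 530 voters; B by 142.
A wins the runoff.

A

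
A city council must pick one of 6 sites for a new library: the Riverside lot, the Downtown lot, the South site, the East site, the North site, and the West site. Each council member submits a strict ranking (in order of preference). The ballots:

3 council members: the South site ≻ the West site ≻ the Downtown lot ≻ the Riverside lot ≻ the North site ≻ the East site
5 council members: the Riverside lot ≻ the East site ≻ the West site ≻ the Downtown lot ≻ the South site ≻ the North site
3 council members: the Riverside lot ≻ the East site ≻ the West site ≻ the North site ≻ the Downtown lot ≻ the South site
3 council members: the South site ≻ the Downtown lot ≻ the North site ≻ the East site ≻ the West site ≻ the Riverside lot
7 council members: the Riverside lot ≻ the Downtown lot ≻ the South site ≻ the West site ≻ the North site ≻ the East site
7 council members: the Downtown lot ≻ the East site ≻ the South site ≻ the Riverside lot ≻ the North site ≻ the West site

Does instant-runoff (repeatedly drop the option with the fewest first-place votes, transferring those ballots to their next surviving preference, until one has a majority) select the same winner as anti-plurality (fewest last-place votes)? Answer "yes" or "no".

Instant-runoff — R1 the Riverside lot 15, the Downtown lot 7, the South site 6, the East site 0, the North site 0, the West site 0 (the Riverside lot winner). Winner: the Riverside lot.
Anti-plurality — last-place votes: the Riverside lot 3, the Downtown lot 0, the South site 3, the East site 10, the North site 5, the West site 7. Winner: the Downtown lot.
The two methods disagree.

no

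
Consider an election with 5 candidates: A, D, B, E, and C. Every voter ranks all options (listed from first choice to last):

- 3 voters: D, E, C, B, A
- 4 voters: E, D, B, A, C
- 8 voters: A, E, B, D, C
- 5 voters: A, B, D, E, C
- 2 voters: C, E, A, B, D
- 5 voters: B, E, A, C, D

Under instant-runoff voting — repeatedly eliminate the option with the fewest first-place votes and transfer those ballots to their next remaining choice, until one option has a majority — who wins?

Round 1: A 13, D 3, B 5, E 4, C 2. Eliminate C.
Round 2: A 13, D 3, B 5, E 6. Eliminate D.
Round 3: A 13, B 5, E 9. Eliminate B.
Round 4: A 13, E 14. E has a majority.

E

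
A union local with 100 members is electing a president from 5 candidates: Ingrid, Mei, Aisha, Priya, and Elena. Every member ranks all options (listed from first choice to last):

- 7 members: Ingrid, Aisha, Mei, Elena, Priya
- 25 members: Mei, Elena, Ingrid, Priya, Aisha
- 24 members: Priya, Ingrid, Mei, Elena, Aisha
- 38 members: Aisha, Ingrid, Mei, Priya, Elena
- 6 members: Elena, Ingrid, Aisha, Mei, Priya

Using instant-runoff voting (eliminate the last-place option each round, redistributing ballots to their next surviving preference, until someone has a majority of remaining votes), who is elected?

Round 1: Ingrid 7, Mei 25, Aisha 38, Priya 24, Elena 6. Eliminate Elena.
Round 2: Ingrid 13, Mei 25, Aisha 38, Priya 24. Eliminate Ingrid.
Round 3: Mei 25, Aisha 51, Priya 24. Aisha has a majority.

Aisha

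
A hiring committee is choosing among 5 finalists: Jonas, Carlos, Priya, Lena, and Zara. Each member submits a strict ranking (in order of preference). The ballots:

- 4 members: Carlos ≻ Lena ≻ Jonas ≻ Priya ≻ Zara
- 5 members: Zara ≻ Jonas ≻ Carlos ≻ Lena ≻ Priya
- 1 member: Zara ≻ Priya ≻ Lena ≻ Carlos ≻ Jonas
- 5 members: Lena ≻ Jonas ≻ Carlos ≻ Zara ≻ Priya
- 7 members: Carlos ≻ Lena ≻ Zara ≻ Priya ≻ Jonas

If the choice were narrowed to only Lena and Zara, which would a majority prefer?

Voters preferring Lena to Zara: 16; preferring Zara to Lena: 6.
Lena wins the head-to-head.

Lena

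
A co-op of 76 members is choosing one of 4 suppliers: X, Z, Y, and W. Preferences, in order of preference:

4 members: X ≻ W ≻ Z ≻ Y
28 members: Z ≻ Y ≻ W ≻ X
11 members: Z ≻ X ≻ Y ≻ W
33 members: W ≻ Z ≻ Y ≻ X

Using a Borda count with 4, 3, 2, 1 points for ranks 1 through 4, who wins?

X: 4·4 + 28·1 + 11·3 + 33·1 = 110
Z: 4·2 + 28·4 + 11·4 + 33·3 = 263
Y: 4·1 + 28·3 + 11·2 + 33·2 = 176
W: 4·3 + 28·2 + 11·1 + 33·4 = 211
Z has the highest Borda score (263).

Z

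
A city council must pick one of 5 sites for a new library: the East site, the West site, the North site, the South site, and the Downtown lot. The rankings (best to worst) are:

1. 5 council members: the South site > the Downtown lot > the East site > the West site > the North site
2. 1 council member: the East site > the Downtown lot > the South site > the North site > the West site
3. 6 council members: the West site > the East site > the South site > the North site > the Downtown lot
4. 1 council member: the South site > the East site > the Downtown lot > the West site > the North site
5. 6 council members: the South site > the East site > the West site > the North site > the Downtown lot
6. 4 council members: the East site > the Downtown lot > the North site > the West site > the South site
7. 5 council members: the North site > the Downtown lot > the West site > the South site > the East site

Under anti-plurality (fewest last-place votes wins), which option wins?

Last-place votes: the East site 5, the West site 1, the North site 6, the South site 4, the Downtown lot 12.
the West site is ranked last by the fewest voters, so the West site wins.

the West site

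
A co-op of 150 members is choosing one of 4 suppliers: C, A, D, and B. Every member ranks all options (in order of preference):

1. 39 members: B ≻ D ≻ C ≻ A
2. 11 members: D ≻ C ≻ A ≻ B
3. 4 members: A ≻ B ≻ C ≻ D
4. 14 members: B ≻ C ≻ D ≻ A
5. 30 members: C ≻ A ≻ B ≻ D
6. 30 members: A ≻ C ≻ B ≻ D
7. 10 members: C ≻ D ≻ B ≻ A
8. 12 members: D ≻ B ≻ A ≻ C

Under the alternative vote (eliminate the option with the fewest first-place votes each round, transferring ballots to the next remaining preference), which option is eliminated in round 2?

Round 1: C 40, A 34, D 23, B 53. Eliminate D.
Round 2: C 51, A 34, B 65. Eliminate A.

A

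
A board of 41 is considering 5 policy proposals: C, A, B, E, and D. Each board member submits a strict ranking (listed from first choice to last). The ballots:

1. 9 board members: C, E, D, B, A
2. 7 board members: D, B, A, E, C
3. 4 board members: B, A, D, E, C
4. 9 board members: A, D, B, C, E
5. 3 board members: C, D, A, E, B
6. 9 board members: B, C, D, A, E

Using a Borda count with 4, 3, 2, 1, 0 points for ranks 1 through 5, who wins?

C: 9·4 + 7·0 + 4·0 + 9·1 + 3·4 + 9·3 = 84
A: 9·0 + 7·2 + 4·3 + 9·4 + 3·2 + 9·1 = 77
B: 9·1 + 7·3 + 4·4 + 9·2 + 3·0 + 9·4 = 100
E: 9·3 + 7·1 + 4·1 + 9·0 + 3·1 + 9·0 = 41
D: 9·2 + 7·4 + 4·2 + 9·3 + 3·3 + 9·2 = 108
D has the highest Borda score (108).

D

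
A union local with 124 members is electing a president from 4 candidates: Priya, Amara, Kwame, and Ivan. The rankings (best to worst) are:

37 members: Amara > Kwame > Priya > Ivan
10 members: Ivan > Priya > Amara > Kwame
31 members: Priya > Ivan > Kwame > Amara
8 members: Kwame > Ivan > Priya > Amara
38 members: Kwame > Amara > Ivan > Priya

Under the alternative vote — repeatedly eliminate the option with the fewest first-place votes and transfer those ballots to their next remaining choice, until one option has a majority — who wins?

Kwame

Round 1: Priya 31, Amara 37, Kwame 46, Ivan 10. Eliminate Ivan.
Round 2: Priya 41, Amara 37, Kwame 46. Eliminate Amara.
Round 3: Priya 41, Kwame 83. Kwame has a majority.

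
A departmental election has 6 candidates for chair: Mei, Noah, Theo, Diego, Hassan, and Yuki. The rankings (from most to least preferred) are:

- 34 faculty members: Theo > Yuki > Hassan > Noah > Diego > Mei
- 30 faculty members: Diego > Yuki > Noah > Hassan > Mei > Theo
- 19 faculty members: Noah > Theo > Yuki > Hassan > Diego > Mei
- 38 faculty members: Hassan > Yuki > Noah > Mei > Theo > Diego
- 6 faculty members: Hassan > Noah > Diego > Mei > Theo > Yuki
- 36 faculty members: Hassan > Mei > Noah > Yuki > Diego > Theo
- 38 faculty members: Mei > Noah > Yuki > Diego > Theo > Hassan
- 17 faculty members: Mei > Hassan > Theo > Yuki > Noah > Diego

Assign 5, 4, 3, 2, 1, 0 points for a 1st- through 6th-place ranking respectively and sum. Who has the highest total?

Yuki

Mei: 34·0 + 30·1 + 19·0 + 38·2 + 6·2 + 36·4 + 38·5 + 17·5 = 537
Noah: 34·2 + 30·3 + 19·5 + 38·3 + 6·4 + 36·3 + 38·4 + 17·1 = 668
Theo: 34·5 + 30·0 + 19·4 + 38·1 + 6·1 + 36·0 + 38·1 + 17·3 = 379
Diego: 34·1 + 30·5 + 19·1 + 38·0 + 6·3 + 36·1 + 38·2 + 17·0 = 333
Hassan: 34·3 + 30·2 + 19·2 + 38·5 + 6·5 + 36·5 + 38·0 + 17·4 = 668
Yuki: 34·4 + 30·4 + 19·3 + 38·4 + 6·0 + 36·2 + 38·3 + 17·2 = 685
Yuki has the highest Borda score (685).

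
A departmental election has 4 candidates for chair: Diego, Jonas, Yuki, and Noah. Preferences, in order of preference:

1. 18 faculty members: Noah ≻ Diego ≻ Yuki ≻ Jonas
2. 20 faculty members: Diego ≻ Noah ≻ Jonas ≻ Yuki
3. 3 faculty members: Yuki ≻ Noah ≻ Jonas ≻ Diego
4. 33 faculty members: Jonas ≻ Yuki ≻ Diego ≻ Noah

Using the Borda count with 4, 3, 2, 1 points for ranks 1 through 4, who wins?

Diego

Diego: 18·3 + 20·4 + 3·1 + 33·2 = 203
Jonas: 18·1 + 20·2 + 3·2 + 33·4 = 196
Yuki: 18·2 + 20·1 + 3·4 + 33·3 = 167
Noah: 18·4 + 20·3 + 3·3 + 33·1 = 174
Diego has the highest Borda score (203).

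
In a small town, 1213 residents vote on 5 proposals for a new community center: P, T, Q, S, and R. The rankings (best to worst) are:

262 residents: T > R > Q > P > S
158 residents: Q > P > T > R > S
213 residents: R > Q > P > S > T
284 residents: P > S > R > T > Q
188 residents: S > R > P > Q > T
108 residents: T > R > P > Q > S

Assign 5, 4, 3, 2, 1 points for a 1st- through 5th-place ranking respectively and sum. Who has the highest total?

P: 262·2 + 158·4 + 213·3 + 284·5 + 188·3 + 108·3 = 4103
T: 262·5 + 158·3 + 213·1 + 284·2 + 188·1 + 108·5 = 3293
Q: 262·3 + 158·5 + 213·4 + 284·1 + 188·2 + 108·2 = 3304
S: 262·1 + 158·1 + 213·2 + 284·4 + 188·5 + 108·1 = 3030
R: 262·4 + 158·2 + 213·5 + 284·3 + 188·4 + 108·4 = 4465
R has the highest Borda score (4465).

R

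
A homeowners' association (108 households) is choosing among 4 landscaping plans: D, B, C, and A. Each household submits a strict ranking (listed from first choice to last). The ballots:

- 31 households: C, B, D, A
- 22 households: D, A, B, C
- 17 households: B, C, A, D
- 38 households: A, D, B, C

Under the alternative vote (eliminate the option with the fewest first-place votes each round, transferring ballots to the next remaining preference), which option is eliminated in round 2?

D

Round 1: D 22, B 17, C 31, A 38. Eliminate B.
Round 2: D 22, C 48, A 38. Eliminate D.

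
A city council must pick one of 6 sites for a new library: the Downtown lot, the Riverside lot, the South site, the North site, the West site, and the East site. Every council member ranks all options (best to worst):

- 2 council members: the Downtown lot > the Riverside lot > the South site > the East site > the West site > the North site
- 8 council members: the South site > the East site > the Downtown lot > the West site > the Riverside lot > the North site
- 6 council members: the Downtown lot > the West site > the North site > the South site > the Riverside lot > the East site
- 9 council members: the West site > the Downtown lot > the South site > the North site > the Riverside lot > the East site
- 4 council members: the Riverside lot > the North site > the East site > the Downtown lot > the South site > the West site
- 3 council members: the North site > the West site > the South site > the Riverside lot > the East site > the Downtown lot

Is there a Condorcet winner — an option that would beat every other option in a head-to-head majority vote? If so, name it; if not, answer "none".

the Downtown lot

the Downtown lot vs the Riverside lot: 25–7 for the Downtown lot.
the Downtown lot vs the South site: 21–11 for the Downtown lot.
the Downtown lot vs the North site: 25–7 for the Downtown lot.
the Downtown lot vs the West site: 20–12 for the Downtown lot.
the Downtown lot vs the East site: 17–15 for the Downtown lot.
the Downtown lot beats every other option head-to-head.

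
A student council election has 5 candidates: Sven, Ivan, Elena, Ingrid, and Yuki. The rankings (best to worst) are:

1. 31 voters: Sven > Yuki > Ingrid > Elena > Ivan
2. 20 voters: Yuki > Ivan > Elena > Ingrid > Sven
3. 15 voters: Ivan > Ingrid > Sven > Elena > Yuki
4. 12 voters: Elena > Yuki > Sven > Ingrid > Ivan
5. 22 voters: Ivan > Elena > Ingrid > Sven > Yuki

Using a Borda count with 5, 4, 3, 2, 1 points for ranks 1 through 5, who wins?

Yuki

Sven: 31·5 + 20·1 + 15·3 + 12·3 + 22·2 = 300
Ivan: 31·1 + 20·4 + 15·5 + 12·1 + 22·5 = 308
Elena: 31·2 + 20·3 + 15·2 + 12·5 + 22·4 = 300
Ingrid: 31·3 + 20·2 + 15·4 + 12·2 + 22·3 = 283
Yuki: 31·4 + 20·5 + 15·1 + 12·4 + 22·1 = 309
Yuki has the highest Borda score (309).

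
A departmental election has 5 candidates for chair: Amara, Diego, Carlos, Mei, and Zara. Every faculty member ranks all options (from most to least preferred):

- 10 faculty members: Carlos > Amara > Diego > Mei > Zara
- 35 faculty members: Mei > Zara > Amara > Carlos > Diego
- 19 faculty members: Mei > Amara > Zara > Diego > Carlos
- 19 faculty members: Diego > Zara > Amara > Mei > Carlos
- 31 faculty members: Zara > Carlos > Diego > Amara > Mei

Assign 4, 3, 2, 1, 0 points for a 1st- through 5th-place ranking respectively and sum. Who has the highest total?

Amara: 10·3 + 35·2 + 19·3 + 19·2 + 31·1 = 226
Diego: 10·2 + 35·0 + 19·1 + 19·4 + 31·2 = 177
Carlos: 10·4 + 35·1 + 19·0 + 19·0 + 31·3 = 168
Mei: 10·1 + 35·4 + 19·4 + 19·1 + 31·0 = 245
Zara: 10·0 + 35·3 + 19·2 + 19·3 + 31·4 = 324
Zara has the highest Borda score (324).

Zara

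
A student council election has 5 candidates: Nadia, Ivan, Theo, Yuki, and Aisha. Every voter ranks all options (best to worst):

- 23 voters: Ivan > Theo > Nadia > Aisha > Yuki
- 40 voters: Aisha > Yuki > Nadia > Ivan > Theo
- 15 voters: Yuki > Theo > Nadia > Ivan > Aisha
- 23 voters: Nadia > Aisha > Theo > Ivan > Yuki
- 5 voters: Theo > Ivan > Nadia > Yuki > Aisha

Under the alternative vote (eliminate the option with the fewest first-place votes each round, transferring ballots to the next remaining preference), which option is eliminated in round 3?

Ivan

Round 1: Nadia 23, Ivan 23, Theo 5, Yuki 15, Aisha 40. Eliminate Theo.
Round 2: Nadia 23, Ivan 28, Yuki 15, Aisha 40. Eliminate Yuki.
Round 3: Nadia 38, Ivan 28, Aisha 40. Eliminate Ivan.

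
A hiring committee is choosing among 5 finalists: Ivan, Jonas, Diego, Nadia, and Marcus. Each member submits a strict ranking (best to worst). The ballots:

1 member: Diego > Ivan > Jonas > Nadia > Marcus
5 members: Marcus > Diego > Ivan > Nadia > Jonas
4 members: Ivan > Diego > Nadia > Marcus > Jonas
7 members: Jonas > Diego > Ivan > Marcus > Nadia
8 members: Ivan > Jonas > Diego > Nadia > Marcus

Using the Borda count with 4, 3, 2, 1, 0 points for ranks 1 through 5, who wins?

Ivan

Ivan: 1·3 + 5·2 + 4·4 + 7·2 + 8·4 = 75
Jonas: 1·2 + 5·0 + 4·0 + 7·4 + 8·3 = 54
Diego: 1·4 + 5·3 + 4·3 + 7·3 + 8·2 = 68
Nadia: 1·1 + 5·1 + 4·2 + 7·0 + 8·1 = 22
Marcus: 1·0 + 5·4 + 4·1 + 7·1 + 8·0 = 31
Ivan has the highest Borda score (75).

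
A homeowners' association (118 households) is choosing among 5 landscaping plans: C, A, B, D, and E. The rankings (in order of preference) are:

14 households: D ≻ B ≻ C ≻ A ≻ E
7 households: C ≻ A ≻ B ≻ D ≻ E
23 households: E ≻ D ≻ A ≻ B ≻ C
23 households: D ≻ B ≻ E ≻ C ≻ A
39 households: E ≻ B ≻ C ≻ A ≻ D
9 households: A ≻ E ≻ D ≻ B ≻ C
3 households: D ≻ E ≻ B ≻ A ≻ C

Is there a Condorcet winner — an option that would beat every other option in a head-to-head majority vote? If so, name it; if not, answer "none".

E vs C: 97–21 for E.
E vs A: 88–30 for E.
E vs B: 74–44 for E.
E vs D: 71–47 for E.
E beats every other option head-to-head.

E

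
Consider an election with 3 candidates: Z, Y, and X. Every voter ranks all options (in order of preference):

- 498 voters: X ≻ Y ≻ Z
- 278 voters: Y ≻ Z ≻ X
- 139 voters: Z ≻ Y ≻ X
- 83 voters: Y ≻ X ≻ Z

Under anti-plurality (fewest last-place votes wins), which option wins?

Y

Last-place votes: Z 581, Y 0, X 417.
Y is ranked last by the fewest voters, so Y wins.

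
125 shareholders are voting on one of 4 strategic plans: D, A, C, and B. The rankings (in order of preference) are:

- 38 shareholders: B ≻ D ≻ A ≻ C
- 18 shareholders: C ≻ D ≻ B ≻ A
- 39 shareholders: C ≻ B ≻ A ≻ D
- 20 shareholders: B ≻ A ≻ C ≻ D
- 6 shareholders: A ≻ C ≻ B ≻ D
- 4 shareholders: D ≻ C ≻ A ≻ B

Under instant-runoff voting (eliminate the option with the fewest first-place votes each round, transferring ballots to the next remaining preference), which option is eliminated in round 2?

Round 1: D 4, A 6, C 57, B 58. Eliminate D.
Round 2: A 6, C 61, B 58. Eliminate A.

A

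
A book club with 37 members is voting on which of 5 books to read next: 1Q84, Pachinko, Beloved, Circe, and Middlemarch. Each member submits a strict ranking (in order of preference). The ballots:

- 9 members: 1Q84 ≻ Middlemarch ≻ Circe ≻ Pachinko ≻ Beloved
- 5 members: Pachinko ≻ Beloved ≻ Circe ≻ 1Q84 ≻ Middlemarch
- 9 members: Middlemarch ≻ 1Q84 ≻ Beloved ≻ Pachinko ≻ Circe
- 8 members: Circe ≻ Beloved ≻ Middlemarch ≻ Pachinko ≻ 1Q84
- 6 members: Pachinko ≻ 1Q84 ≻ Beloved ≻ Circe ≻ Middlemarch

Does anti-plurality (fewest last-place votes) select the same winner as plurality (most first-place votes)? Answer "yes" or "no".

yes

Anti-plurality — last-place votes: 1Q84 8, Pachinko 0, Beloved 9, Circe 9, Middlemarch 11. Winner: Pachinko.
Plurality — first-place votes: 1Q84 9, Pachinko 11, Beloved 0, Circe 8, Middlemarch 9. Winner: Pachinko.
The two methods agree.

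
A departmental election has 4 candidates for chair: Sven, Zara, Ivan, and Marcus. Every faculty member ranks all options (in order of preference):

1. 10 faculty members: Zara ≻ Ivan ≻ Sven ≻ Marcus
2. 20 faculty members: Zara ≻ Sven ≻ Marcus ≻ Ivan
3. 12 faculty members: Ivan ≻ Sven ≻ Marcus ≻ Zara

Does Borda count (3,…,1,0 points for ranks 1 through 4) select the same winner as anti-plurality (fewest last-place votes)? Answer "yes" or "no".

no

Borda — scores: Sven 74, Zara 90, Ivan 56, Marcus 32. Winner: Zara.
Anti-plurality — last-place votes: Sven 0, Zara 12, Ivan 20, Marcus 10. Winner: Sven.
The two methods disagree.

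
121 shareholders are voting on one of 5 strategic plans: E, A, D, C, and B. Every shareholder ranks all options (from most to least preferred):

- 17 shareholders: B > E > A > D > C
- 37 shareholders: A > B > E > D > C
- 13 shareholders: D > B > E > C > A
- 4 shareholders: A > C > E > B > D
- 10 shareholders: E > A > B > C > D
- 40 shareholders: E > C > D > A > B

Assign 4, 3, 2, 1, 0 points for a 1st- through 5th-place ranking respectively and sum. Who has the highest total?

E

E: 17·3 + 37·2 + 13·2 + 4·2 + 10·4 + 40·4 = 359
A: 17·2 + 37·4 + 13·0 + 4·4 + 10·3 + 40·1 = 268
D: 17·1 + 37·1 + 13·4 + 4·0 + 10·0 + 40·2 = 186
C: 17·0 + 37·0 + 13·1 + 4·3 + 10·1 + 40·3 = 155
B: 17·4 + 37·3 + 13·3 + 4·1 + 10·2 + 40·0 = 242
E has the highest Borda score (359).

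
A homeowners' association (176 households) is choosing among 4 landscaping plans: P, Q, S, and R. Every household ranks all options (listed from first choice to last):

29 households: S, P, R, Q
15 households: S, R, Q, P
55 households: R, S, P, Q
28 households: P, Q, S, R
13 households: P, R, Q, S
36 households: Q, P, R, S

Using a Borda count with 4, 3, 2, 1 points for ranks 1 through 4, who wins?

P: 29·3 + 15·1 + 55·2 + 28·4 + 13·4 + 36·3 = 484
Q: 29·1 + 15·2 + 55·1 + 28·3 + 13·2 + 36·4 = 368
S: 29·4 + 15·4 + 55·3 + 28·2 + 13·1 + 36·1 = 446
R: 29·2 + 15·3 + 55·4 + 28·1 + 13·3 + 36·2 = 462
P has the highest Borda score (484).

P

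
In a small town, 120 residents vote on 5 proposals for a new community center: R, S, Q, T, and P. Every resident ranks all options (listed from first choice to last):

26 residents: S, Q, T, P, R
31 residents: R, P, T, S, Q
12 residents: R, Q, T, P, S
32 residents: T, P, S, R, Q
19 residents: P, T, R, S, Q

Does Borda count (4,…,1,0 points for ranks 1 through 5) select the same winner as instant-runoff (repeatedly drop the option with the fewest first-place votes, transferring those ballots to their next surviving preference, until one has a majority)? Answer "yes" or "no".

yes

Borda — scores: R 242, S 218, Q 114, T 323, P 303. Winner: T.
Instant-runoff — R1 R 43, S 26, Q 0, T 32, P 19 (Q out); R2 R 43, S 26, T 32, P 19 (P out); R3 R 43, S 26, T 51 (S out); R4 R 43, T 77 (T winner). Winner: T.
The two methods agree.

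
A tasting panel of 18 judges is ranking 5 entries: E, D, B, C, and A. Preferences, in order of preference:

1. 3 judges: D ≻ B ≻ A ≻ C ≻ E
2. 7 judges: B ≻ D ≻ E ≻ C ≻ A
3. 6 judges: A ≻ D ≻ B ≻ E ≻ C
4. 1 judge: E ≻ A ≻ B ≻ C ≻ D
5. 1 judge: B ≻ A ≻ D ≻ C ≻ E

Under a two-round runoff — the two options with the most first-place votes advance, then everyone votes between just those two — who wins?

Round 1 first-place votes: E 1, D 3, B 8, C 0, A 6.
B and A advance.
Runoff: B is preferred to A by 11 voters; A by 7.
B wins the runoff.

B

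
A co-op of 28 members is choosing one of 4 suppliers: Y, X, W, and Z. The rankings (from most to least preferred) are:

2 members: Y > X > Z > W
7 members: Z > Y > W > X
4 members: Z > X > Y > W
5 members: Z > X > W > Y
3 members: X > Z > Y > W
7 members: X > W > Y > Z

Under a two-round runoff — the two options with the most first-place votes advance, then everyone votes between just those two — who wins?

Round 1 first-place votes: Y 2, X 10, W 0, Z 16.
Z and X advance.
Runoff: Z is preferred to X by 16 voters; X by 12.
Z wins the runoff.

Z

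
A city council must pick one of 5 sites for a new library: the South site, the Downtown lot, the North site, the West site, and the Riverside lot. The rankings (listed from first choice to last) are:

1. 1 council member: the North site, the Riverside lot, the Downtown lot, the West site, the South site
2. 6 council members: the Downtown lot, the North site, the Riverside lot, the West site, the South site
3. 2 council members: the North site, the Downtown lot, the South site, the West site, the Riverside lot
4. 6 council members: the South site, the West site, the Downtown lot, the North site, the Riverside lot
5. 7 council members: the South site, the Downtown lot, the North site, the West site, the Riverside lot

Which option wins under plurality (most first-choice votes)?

First-place votes: the South site 13, the Downtown lot 6, the North site 3, the West site 0, the Riverside lot 0.
the South site has the most first-place votes.

the South site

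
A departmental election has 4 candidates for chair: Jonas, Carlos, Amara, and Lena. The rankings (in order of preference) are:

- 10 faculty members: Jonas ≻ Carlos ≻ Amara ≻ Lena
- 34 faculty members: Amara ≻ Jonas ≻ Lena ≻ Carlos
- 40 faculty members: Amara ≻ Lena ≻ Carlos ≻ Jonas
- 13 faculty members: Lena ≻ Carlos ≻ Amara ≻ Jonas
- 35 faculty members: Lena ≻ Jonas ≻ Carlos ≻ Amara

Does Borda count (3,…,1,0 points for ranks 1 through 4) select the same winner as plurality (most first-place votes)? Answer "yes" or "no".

Borda — scores: Jonas 168, Carlos 121, Amara 245, Lena 258. Winner: Lena.
Plurality — first-place votes: Jonas 10, Carlos 0, Amara 74, Lena 48. Winner: Amara.
The two methods disagree.

no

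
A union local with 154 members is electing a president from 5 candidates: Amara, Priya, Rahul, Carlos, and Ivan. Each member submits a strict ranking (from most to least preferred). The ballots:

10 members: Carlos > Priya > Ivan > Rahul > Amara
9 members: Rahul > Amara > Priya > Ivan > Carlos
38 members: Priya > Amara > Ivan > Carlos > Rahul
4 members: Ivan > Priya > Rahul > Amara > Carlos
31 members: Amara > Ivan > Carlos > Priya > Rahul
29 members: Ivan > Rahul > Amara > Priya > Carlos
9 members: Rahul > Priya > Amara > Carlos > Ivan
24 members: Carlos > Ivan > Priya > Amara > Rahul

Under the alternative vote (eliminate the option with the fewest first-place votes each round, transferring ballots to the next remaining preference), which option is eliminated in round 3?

Round 1: Amara 31, Priya 38, Rahul 18, Carlos 34, Ivan 33. Eliminate Rahul.
Round 2: Amara 40, Priya 47, Carlos 34, Ivan 33. Eliminate Ivan.
Round 3: Amara 69, Priya 51, Carlos 34. Eliminate Carlos.

Carlos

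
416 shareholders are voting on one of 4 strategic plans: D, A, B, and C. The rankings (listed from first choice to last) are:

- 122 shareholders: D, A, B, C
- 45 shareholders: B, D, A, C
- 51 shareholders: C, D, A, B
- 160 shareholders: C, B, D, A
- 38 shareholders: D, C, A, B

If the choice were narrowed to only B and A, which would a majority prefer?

Voters preferring B to A: 205; preferring A to B: 211.
A wins the head-to-head.

A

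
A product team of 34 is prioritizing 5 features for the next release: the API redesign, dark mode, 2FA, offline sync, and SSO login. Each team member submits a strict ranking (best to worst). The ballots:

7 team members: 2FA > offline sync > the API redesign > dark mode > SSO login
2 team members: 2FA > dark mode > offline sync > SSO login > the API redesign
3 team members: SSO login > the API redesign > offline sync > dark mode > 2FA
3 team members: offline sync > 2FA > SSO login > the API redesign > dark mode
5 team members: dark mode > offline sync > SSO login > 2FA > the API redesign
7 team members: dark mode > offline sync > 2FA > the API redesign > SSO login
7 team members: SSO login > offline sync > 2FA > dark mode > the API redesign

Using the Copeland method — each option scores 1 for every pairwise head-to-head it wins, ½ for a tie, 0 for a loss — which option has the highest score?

the API redesign: loses to dark mode, 2FA, offline sync, and SSO login → score 0.
dark mode: beats the API redesign and SSO login; loses to 2FA and offline sync → score 2.
2FA: beats the API redesign, dark mode, and SSO login; loses to offline sync → score 3.
offline sync: beats the API redesign, dark mode, 2FA, and SSO login → score 4.
SSO login: beats the API redesign; loses to dark mode, 2FA, and offline sync → score 1.
offline sync has the best pairwise record.

offline sync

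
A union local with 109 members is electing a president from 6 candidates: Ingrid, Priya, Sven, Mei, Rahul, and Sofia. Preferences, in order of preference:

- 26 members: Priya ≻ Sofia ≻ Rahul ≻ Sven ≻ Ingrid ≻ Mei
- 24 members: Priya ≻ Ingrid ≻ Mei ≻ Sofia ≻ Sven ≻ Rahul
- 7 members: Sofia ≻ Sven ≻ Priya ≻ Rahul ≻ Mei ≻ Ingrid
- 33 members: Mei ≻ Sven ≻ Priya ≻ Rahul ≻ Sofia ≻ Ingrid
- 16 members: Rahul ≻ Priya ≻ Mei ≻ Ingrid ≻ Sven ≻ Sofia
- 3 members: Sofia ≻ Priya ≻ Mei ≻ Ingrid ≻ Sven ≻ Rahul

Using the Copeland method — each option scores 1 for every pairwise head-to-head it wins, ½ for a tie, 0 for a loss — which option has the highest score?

Priya

Ingrid: loses to Priya, Sven, Mei, Rahul, and Sofia → score 0.
Priya: beats Ingrid, Sven, Mei, Rahul, and Sofia → score 5.
Sven: beats Ingrid and Rahul; loses to Priya, Mei, and Sofia → score 2.
Mei: beats Ingrid, Sven, Rahul, and Sofia; loses to Priya → score 4.
Rahul: beats Ingrid; loses to Priya, Sven, Mei, and Sofia → score 1.
Sofia: beats Ingrid, Sven, and Rahul; loses to Priya and Mei → score 3.
Priya has the best pairwise record.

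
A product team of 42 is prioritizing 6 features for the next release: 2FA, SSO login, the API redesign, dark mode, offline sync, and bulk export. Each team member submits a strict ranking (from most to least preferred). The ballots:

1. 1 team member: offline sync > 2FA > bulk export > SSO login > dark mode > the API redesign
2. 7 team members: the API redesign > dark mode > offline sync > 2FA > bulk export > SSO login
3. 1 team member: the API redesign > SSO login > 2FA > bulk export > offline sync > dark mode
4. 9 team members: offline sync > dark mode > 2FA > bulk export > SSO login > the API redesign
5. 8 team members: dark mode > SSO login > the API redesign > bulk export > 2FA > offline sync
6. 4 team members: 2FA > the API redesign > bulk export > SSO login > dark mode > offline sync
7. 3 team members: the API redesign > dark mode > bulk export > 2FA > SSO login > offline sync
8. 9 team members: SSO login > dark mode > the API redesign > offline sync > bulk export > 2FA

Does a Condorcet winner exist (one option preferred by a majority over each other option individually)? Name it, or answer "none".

dark mode

dark mode vs 2FA: 36–6 for dark mode.
dark mode vs SSO login: 27–15 for dark mode.
dark mode vs the API redesign: 27–15 for dark mode.
dark mode vs offline sync: 31–11 for dark mode.
dark mode vs bulk export: 36–6 for dark mode.
dark mode beats every other option head-to-head.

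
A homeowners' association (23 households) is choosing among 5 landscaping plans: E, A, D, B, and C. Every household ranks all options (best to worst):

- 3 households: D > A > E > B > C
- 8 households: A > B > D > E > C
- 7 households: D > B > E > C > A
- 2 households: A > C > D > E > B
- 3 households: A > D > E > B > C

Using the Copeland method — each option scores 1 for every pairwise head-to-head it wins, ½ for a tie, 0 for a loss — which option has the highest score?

A

E: beats C; loses to A, D, and B → score 1.
A: beats E, D, B, and C → score 4.
D: beats E, B, and C; loses to A → score 3.
B: beats E and C; loses to A and D → score 2.
C: loses to E, A, D, and B → score 0.
A has the best pairwise record.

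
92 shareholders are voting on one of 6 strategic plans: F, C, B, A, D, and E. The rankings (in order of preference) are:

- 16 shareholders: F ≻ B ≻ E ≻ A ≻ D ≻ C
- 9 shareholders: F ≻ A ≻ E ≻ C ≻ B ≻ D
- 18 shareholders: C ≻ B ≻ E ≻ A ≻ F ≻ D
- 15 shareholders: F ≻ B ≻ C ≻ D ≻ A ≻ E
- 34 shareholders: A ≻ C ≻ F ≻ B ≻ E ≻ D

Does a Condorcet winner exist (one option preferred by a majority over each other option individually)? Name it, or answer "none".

none

Checking pairwise contests:
C beats F 52–40.
A beats C 59–33.
F beats B 74–18.
B beats A 49–43.
F beats D 92–0.
F beats E 74–18.
Every option loses at least one head-to-head, so there is no Condorcet winner.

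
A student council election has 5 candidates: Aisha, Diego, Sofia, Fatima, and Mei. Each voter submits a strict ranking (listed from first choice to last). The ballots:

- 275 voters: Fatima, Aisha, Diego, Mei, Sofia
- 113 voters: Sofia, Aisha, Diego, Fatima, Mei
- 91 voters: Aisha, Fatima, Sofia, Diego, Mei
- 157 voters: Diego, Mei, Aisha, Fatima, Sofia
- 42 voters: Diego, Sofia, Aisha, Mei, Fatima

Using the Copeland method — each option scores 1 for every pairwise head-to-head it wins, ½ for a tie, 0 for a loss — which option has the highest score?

Aisha: beats Diego, Sofia, Fatima, and Mei → score 4.
Diego: beats Sofia and Mei; loses to Aisha and Fatima → score 2.
Sofia: loses to Aisha, Diego, Fatima, and Mei → score 0.
Fatima: beats Diego, Sofia, and Mei; loses to Aisha → score 3.
Mei: beats Sofia; loses to Aisha, Diego, and Fatima → score 1.
Aisha has the best pairwise record.

Aisha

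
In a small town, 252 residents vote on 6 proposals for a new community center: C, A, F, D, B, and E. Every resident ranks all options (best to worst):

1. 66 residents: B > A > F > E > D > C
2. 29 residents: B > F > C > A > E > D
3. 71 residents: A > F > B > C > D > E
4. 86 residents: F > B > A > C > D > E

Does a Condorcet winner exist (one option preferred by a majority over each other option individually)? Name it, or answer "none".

none

Checking pairwise contests:
A beats C 223–29.
B beats A 181–71.
A beats F 137–115.
C beats D 186–66.
F beats B 157–95.
C beats E 186–66.
Every option loses at least one head-to-head, so there is no Condorcet winner.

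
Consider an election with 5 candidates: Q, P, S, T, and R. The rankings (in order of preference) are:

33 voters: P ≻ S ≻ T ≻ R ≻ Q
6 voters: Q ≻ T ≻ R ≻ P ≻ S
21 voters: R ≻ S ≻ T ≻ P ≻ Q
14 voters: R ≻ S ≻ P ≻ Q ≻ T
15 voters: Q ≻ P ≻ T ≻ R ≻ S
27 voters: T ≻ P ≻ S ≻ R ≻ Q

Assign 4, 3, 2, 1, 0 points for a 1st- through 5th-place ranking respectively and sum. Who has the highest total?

P

Q: 33·0 + 6·4 + 21·0 + 14·1 + 15·4 + 27·0 = 98
P: 33·4 + 6·1 + 21·1 + 14·2 + 15·3 + 27·3 = 313
S: 33·3 + 6·0 + 21·3 + 14·3 + 15·0 + 27·2 = 258
T: 33·2 + 6·3 + 21·2 + 14·0 + 15·2 + 27·4 = 264
R: 33·1 + 6·2 + 21·4 + 14·4 + 15·1 + 27·1 = 227
P has the highest Borda score (313).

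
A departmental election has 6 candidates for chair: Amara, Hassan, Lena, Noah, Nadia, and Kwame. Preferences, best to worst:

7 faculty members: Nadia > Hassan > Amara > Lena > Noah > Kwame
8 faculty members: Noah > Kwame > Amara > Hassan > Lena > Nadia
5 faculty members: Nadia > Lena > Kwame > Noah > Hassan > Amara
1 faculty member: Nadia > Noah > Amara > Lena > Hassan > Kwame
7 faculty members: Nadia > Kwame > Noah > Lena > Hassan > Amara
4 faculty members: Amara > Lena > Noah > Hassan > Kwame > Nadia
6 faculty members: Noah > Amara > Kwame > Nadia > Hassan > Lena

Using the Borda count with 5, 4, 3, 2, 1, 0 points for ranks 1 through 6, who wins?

Amara: 7·3 + 8·3 + 5·0 + 1·3 + 7·0 + 4·5 + 6·4 = 92
Hassan: 7·4 + 8·2 + 5·1 + 1·1 + 7·1 + 4·2 + 6·1 = 71
Lena: 7·2 + 8·1 + 5·4 + 1·2 + 7·2 + 4·4 + 6·0 = 74
Noah: 7·1 + 8·5 + 5·2 + 1·4 + 7·3 + 4·3 + 6·5 = 124
Nadia: 7·5 + 8·0 + 5·5 + 1·5 + 7·5 + 4·0 + 6·2 = 112
Kwame: 7·0 + 8·4 + 5·3 + 1·0 + 7·4 + 4·1 + 6·3 = 97
Noah has the highest Borda score (124).

Noah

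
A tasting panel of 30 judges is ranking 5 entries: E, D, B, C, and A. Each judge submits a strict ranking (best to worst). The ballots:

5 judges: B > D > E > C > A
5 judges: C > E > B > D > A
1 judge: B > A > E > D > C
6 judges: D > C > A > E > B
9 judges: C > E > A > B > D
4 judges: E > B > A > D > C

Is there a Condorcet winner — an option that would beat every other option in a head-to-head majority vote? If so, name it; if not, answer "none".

Checking pairwise contests:
C beats E 20–10.
E beats D 19–11.
E beats B 24–6.
D beats C 16–14.
E beats A 23–7.
Every option loses at least one head-to-head, so there is no Condorcet winner.

none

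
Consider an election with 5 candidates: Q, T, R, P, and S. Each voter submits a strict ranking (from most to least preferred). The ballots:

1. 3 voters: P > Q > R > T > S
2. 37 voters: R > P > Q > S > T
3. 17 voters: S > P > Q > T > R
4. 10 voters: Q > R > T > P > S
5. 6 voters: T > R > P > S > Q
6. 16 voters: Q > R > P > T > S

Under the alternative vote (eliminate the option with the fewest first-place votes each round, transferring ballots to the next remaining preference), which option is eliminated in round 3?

Round 1: Q 26, T 6, R 37, P 3, S 17. Eliminate P.
Round 2: Q 29, T 6, R 37, S 17. Eliminate T.
Round 3: Q 29, R 43, S 17. Eliminate S.

S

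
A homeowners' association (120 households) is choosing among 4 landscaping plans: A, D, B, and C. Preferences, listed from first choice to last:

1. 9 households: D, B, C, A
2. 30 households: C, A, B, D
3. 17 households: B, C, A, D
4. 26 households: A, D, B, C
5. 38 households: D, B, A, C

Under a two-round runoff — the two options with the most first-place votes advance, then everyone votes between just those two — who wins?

D

Round 1 first-place votes: A 26, D 47, B 17, C 30.
D and C advance.
Runoff: D is preferred to C by 73 voters; C by 47.
D wins the runoff.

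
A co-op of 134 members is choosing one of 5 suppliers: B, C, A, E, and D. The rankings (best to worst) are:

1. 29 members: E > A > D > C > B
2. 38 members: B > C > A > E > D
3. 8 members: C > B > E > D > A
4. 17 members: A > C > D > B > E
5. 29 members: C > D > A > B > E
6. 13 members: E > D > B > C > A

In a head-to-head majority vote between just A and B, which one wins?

Voters preferring A to B: 75; preferring B to A: 59.
A wins the head-to-head.

A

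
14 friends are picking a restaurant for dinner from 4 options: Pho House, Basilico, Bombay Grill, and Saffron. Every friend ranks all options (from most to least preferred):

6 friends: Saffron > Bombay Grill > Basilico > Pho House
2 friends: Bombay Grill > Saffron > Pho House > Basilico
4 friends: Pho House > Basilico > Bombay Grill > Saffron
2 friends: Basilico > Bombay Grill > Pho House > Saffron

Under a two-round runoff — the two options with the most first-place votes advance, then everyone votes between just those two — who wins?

Saffron

Round 1 first-place votes: Pho House 4, Basilico 2, Bombay Grill 2, Saffron 6.
Saffron and Pho House advance.
Runoff: Saffron is preferred to Pho House by 8 voters; Pho House by 6.
Saffron wins the runoff.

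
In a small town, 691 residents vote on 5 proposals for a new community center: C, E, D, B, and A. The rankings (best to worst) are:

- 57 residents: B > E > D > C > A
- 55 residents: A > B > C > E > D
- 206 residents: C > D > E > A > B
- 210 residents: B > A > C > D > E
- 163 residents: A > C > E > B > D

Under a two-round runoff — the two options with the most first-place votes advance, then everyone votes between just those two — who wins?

Round 1 first-place votes: C 206, E 0, D 0, B 267, A 218.
B and A advance.
Runoff: B is preferred to A by 267 voters; A by 424.
A wins the runoff.

A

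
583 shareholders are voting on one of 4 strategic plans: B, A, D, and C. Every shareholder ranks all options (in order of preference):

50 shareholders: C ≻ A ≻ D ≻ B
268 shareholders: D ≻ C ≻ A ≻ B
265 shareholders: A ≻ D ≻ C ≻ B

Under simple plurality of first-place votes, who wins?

D

First-place votes: B 0, A 265, D 268, C 50.
D has the most first-place votes.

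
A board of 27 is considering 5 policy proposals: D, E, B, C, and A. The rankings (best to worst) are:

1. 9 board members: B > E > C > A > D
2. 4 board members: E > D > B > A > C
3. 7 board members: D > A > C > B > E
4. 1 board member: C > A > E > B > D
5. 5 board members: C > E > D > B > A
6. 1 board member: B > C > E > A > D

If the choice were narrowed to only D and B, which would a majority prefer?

Voters preferring D to B: 16; preferring B to D: 11.
D wins the head-to-head.

D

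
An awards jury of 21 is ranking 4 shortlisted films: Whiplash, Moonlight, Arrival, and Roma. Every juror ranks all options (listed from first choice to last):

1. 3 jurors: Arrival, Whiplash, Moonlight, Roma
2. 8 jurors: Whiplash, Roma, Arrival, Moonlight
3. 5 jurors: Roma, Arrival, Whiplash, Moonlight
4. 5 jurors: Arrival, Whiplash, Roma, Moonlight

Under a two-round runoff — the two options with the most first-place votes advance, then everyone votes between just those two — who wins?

Arrival

Round 1 first-place votes: Whiplash 8, Moonlight 0, Arrival 8, Roma 5.
Whiplash and Arrival advance.
Runoff: Whiplash is preferred to Arrival by 8 voters; Arrival by 13.
Arrival wins the runoff.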